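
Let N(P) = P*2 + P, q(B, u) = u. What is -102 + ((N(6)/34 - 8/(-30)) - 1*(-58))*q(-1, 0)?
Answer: -102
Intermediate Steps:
N(P) = 3*P (N(P) = 2*P + P = 3*P)
-102 + ((N(6)/34 - 8/(-30)) - 1*(-58))*q(-1, 0) = -102 + (((3*6)/34 - 8/(-30)) - 1*(-58))*0 = -102 + ((18*(1/34) - 8*(-1/30)) + 58)*0 = -102 + ((9/17 + 4/15) + 58)*0 = -102 + (203/255 + 58)*0 = -102 + (14993/255)*0 = -102 + 0 = -102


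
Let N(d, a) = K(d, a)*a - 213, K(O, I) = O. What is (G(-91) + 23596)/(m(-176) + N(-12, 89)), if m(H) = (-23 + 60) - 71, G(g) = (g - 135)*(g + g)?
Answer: -64728/1315 ≈ -49.223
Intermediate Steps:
G(g) = 2*g*(-135 + g) (G(g) = (-135 + g)*(2*g) = 2*g*(-135 + g))
m(H) = -34 (m(H) = 37 - 71 = -34)
N(d, a) = -213 + a*d (N(d, a) = d*a - 213 = a*d - 213 = -213 + a*d)
(G(-91) + 23596)/(m(-176) + N(-12, 89)) = (2*(-91)*(-135 - 91) + 23596)/(-34 + (-213 + 89*(-12))) = (2*(-91)*(-226) + 23596)/(-34 + (-213 - 1068)) = (41132 + 23596)/(-34 - 1281) = 64728/(-1315) = 64728*(-1/1315) = -64728/1315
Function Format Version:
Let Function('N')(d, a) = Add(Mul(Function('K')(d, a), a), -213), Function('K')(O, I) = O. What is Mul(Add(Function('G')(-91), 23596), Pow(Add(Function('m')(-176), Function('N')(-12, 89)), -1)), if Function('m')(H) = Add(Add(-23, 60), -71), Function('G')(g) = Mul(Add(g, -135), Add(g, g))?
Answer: Rational(-64728, 1315) ≈ -49.223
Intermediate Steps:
Function('G')(g) = Mul(2, g, Add(-135, g)) (Function('G')(g) = Mul(Add(-135, g), Mul(2, g)) = Mul(2, g, Add(-135, g)))
Function('m')(H) = -34 (Function('m')(H) = Add(37, -71) = -34)
Function('N')(d, a) = Add(-213, Mul(a, d)) (Function('N')(d, a) = Add(Mul(d, a), -213) = Add(Mul(a, d), -213) = Add(-213, Mul(a, d)))
Mul(Add(Function('G')(-91), 23596), Pow(Add(Function('m')(-176), Function('N')(-12, 89)), -1)) = Mul(Add(Mul(2, -91, Add(-135, -91)), 23596), Pow(Add(-34, Add(-213, Mul(89, -12))), -1)) = Mul(Add(Mul(2, -91, -226), 23596), Pow(Add(-34, Add(-213, -1068)), -1)) = Mul(Add(41132, 23596), Pow(Add(-34, -1281), -1)) = Mul(64728, Pow(-1315, -1)) = Mul(64728, Rational(-1, 1315)) = Rational(-64728, 1315)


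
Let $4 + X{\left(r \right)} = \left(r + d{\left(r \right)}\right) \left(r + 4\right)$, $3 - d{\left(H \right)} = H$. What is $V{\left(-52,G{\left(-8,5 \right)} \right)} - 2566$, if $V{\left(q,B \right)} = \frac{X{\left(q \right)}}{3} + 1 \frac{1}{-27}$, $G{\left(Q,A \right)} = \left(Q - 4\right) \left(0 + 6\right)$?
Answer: $- \frac{70615}{27} \approx -2615.4$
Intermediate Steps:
$d{\left(H \right)} = 3 - H$
$X{\left(r \right)} = 8 + 3 r$ ($X{\left(r \right)} = -4 + \left(r - \left(-3 + r\right)\right) \left(r + 4\right) = -4 + 3 \left(4 + r\right) = -4 + \left(12 + 3 r\right) = 8 + 3 r$)
$G{\left(Q,A \right)} = -24 + 6 Q$ ($G{\left(Q,A \right)} = \left(-4 + Q\right) 6 = -24 + 6 Q$)
$V{\left(q,B \right)} = \frac{71}{27} + q$ ($V{\left(q,B \right)} = \frac{8 + 3 q}{3} + 1 \frac{1}{-27} = \left(8 + 3 q\right) \frac{1}{3} + 1 \left(- \frac{1}{27}\right) = \left(\frac{8}{3} + q\right) - \frac{1}{27} = \frac{71}{27} + q$)
$V{\left(-52,G{\left(-8,5 \right)} \right)} - 2566 = \left(\frac{71}{27} - 52\right) - 2566 = - \frac{1333}{27} - 2566 = - \frac{70615}{27}$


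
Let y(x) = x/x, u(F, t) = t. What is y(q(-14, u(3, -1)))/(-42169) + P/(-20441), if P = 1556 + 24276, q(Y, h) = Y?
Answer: -1089330049/861976529 ≈ -1.2638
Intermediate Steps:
P = 25832
y(x) = 1
y(q(-14, u(3, -1)))/(-42169) + P/(-20441) = 1/(-42169) + 25832/(-20441) = 1*(-1/42169) + 25832*(-1/20441) = -1/42169 - 25832/20441 = -1089330049/861976529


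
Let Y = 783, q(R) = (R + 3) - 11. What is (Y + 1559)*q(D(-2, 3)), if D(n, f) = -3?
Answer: -25762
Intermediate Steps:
q(R) = -8 + R (q(R) = (3 + R) - 11 = -8 + R)
(Y + 1559)*q(D(-2, 3)) = (783 + 1559)*(-8 - 3) = 2342*(-11) = -25762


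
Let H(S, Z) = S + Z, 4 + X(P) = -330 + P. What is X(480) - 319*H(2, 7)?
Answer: -2725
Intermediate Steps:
X(P) = -334 + P (X(P) = -4 + (-330 + P) = -334 + P)
X(480) - 319*H(2, 7) = (-334 + 480) - 319*(2 + 7) = 146 - 319*9 = 146 - 2871 = -2725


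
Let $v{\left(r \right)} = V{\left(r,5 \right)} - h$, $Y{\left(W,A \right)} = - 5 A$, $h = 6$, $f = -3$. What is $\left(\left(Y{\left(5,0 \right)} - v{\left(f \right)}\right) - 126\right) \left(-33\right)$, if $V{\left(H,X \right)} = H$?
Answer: $3861$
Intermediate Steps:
$v{\left(r \right)} = -6 + r$ ($v{\left(r \right)} = r - 6 = -6 + r$)
$\left(\left(Y{\left(5,0 \right)} - v{\left(f \right)}\right) - 126\right) \left(-33\right) = \left(\left(\left(-5\right) 0 - \left(-6 - 3\right)\right) - 126\right) \left(-33\right) = \left(\left(0 - -9\right) - 126\right) \left(-33\right) = \left(\left(0 + 9\right) - 126\right) \left(-33\right) = \left(9 - 126\right) \left(-33\right) = \left(-117\right) \left(-33\right) = 3861$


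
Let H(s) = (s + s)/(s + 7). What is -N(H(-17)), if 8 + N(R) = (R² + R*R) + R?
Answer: -463/25 ≈ -18.520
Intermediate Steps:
H(s) = 2*s/(7 + s) (H(s) = (2*s)/(7 + s) = 2*s/(7 + s))
N(R) = -8 + R + 2*R² (N(R) = -8 + ((R² + R*R) + R) = -8 + ((R² + R²) + R) = -8 + (2*R² + R) = -8 + (R + 2*R²) = -8 + R + 2*R²)
-N(H(-17)) = -(-8 + 2*(-17)/(7 - 17) + 2*(2*(-17)/(7 - 17))²) = -(-8 + 2*(-17)/(-10) + 2*(2*(-17)/(-10))²) = -(-8 + 2*(-17)*(-⅒) + 2*(2*(-17)*(-⅒))²) = -(-8 + 17/5 + 2*(17/5)²) = -(-8 + 17/5 + 2*(289/25)) = -(-8 + 17/5 + 578/25) = -1*463/25 = -463/25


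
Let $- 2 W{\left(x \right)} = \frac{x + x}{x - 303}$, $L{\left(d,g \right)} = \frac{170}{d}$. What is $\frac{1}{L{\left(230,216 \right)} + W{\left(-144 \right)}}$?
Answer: $\frac{3427}{1429} \approx 2.3982$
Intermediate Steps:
$W{\left(x \right)} = - \frac{x}{-303 + x}$ ($W{\left(x \right)} = - \frac{\left(x + x\right) \frac{1}{x - 303}}{2} = - \frac{2 x \frac{1}{-303 + x}}{2} = - \frac{x}{-303 + x}$)
$\frac{1}{L{\left(230,216 \right)} + W{\left(-144 \right)}} = \frac{1}{\frac{170}{230} - - \frac{144}{-303 - 144}} = \frac{1}{170 \cdot \frac{1}{230} - - \frac{144}{-447}} = \frac{1}{\frac{17}{23} - \left(-144\right) \left(- \frac{1}{447}\right)} = \frac{1}{\frac{17}{23} - \frac{48}{149}} = \frac{1}{\frac{1429}{3427}} = \frac{3427}{1429}$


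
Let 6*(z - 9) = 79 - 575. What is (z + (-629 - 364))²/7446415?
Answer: 2048000/13403547 ≈ 0.15280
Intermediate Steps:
z = -221/3 (z = 9 + (79 - 575)/6 = 9 + (⅙)*(-496) = 9 - 248/3 = -221/3 ≈ -73.667)
(z + (-629 - 364))²/7446415 = (-221/3 + (-629 - 364))²/7446415 = (-221/3 - 993)²*(1/7446415) = (-3200/3)²*(1/7446415) = (10240000/9)*(1/7446415) = 2048000/13403547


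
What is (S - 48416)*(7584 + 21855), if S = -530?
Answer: -1440921294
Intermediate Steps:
(S - 48416)*(7584 + 21855) = (-530 - 48416)*(7584 + 21855) = -48946*29439 = -1440921294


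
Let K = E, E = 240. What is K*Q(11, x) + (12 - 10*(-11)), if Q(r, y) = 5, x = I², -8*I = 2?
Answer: 1322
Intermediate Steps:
I = -¼ (I = -⅛*2 = -¼ ≈ -0.25000)
x = 1/16 (x = (-¼)² = 1/16 ≈ 0.062500)
K = 240
K*Q(11, x) + (12 - 10*(-11)) = 240*5 + (12 - 10*(-11)) = 1200 + (12 + 110) = 1200 + 122 = 1322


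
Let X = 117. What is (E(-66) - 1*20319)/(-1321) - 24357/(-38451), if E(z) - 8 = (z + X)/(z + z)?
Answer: 11926474473/744975308 ≈ 16.009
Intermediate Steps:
E(z) = 8 + (117 + z)/(2*z) (E(z) = 8 + (z + 117)/(z + z) = 8 + (117 + z)/((2*z)) = 8 + (117 + z)*(1/(2*z)) = 8 + (117 + z)/(2*z))
(E(-66) - 1*20319)/(-1321) - 24357/(-38451) = ((½)*(117 + 17*(-66))/(-66) - 1*20319)/(-1321) - 24357/(-38451) = ((½)*(-1/66)*(117 - 1122) - 20319)*(-1/1321) - 24357*(-1/38451) = ((½)*(-1/66)*(-1005) - 20319)*(-1/1321) + 8119/12817 = (335/44 - 20319)*(-1/1321) + 8119/12817 = -893701/44*(-1/1321) + 8119/12817 = 893701/58124 + 8119/12817 = 11926474473/744975308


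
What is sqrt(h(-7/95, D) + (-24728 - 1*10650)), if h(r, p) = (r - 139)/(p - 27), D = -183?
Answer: 4*I*sqrt(977796449)/665 ≈ 188.09*I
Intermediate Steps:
h(r, p) = (-139 + r)/(-27 + p)
sqrt(h(-7/95, D) + (-24728 - 1*10650)) = sqrt((-139 - 7/95)/(-27 - 183) + (-24728 - 1*10650)) = sqrt((-139 - 7*1/95)/(-210) + (-24728 - 10650)) = sqrt(-(-139 - 7/95)/210 - 35378) = sqrt(-1/210*(-13212/95) - 35378) = sqrt(2202/3325 - 35378) = sqrt(-117629648/3325) = 4*I*sqrt(977796449)/665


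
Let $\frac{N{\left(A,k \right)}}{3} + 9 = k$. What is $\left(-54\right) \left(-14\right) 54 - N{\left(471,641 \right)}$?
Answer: $38928$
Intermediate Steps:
$N{\left(A,k \right)} = -27 + 3 k$
$\left(-54\right) \left(-14\right) 54 - N{\left(471,641 \right)} = \left(-54\right) \left(-14\right) 54 - \left(-27 + 3 \cdot 641\right) = 756 \cdot 54 - \left(-27 + 1923\right) = 40824 - 1896 = 38928$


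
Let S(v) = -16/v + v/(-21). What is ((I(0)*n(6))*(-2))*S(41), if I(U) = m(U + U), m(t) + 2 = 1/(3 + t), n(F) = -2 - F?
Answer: 161360/2583 ≈ 62.470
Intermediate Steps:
m(t) = -2 + 1/(3 + t)
I(U) = (-5 - 4*U)/(3 + 2*U) (I(U) = (-5 - 2*(U + U))/(3 + (U + U)) = (-5 - 4*U)/(3 + 2*U))
S(v) = -16/v - v/21 (S(v) = -16/v + v*(-1/21) = -16/v - v/21)
((I(0)*n(6))*(-2))*S(41) = ((((-5 - 4*0)/(3 + 2*0))*(-2 - 1*6))*(-2))*(-16/41 - 1/21*41) = ((((-5 + 0)/(3 + 0))*(-2 - 6))*(-2))*(-16*1/41 - 41/21) = (((-5/3)*(-8))*(-2))*(-16/41 - 41/21) = ((((⅓)*(-5))*(-8))*(-2))*(-2017/861) = (-5/3*(-8)*(-2))*(-2017/861) = ((40/3)*(-2))*(-2017/861) = -80/3*(-2017/861) = 161360/2583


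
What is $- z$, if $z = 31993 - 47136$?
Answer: $15143$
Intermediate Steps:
$z = -15143$ ($z = 31993 - 47136 = -15143$)
$- z = \left(-1\right) \left(-15143\right) = 15143$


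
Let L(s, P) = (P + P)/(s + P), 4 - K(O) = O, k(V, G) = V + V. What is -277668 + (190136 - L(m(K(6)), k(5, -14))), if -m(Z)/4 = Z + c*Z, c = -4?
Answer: -612714/7 ≈ -87531.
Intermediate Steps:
k(V, G) = 2*V
K(O) = 4 - O
m(Z) = 12*Z (m(Z) = -4*(Z - 4*Z) = -(-12)*Z = 12*Z)
L(s, P) = 2*P/(P + s) (L(s, P) = (2*P)/(P + s) = 2*P/(P + s))
-277668 + (190136 - L(m(K(6)), k(5, -14))) = -277668 + (190136 - 2*2*5/(2*5 + 12*(4 - 1*6))) = -277668 + (190136 - 2*10/(10 + 12*(4 - 6))) = -277668 + (190136 - 2*10/(10 + 12*(-2))) = -277668 + (190136 - 2*10/(10 - 24)) = -277668 + (190136 - 2*10/(-14)) = -277668 + (190136 - 2*10*(-1)/14) = -277668 + (190136 - 1*(-10/7)) = -277668 + (190136 + 10/7) = -277668 + 1330962/7 = -612714/7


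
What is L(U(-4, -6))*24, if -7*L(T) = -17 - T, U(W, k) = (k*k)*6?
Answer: 5592/7 ≈ 798.86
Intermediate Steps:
U(W, k) = 6*k² (U(W, k) = k²*6 = 6*k²)
L(T) = 17/7 + T/7 (L(T) = -(-17 - T)/7 = 17/7 + T/7)
L(U(-4, -6))*24 = (17/7 + (6*(-6)²)/7)*24 = (17/7 + (6*36)/7)*24 = (17/7 + (⅐)*216)*24 = (17/7 + 216/7)*24 = (233/7)*24 = 5592/7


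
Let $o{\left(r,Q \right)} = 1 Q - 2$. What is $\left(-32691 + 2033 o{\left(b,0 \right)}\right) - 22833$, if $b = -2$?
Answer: $-59590$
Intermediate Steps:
$o{\left(r,Q \right)} = -2 + Q$ ($o{\left(r,Q \right)} = Q - 2 = -2 + Q$)
$\left(-32691 + 2033 o{\left(b,0 \right)}\right) - 22833 = \left(-32691 + 2033 \left(-2 + 0\right)\right) - 22833 = \left(-32691 + 2033 \left(-2\right)\right) - 22833 = \left(-32691 - 4066\right) - 22833 = -36757 - 22833 = -59590$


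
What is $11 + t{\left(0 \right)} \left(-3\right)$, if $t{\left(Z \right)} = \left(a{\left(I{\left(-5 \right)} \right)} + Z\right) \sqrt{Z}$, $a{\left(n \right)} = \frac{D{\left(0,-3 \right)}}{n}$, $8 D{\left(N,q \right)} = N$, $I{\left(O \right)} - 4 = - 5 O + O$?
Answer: $11$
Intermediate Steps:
$I{\left(O \right)} = 4 - 4 O$ ($I{\left(O \right)} = 4 + \left(- 5 O + O\right) = 4 - 4 O$)
$D{\left(N,q \right)} = \frac{N}{8}$
$a{\left(n \right)} = 0$ ($a{\left(n \right)} = \frac{\frac{1}{8} \cdot 0}{n} = \frac{0}{n} = 0$)
$t{\left(Z \right)} = Z^{\frac{3}{2}}$ ($t{\left(Z \right)} = \left(0 + Z\right) \sqrt{Z} = Z \sqrt{Z} = Z^{\frac{3}{2}}$)
$11 + t{\left(0 \right)} \left(-3\right) = 11 + 0^{\frac{3}{2}} \left(-3\right) = 11 + 0 \left(-3\right) = 11 + 0 = 11$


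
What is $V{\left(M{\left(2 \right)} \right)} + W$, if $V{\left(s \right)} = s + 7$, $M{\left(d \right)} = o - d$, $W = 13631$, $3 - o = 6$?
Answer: $13633$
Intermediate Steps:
$o = -3$ ($o = 3 - 6 = -3$)
$M{\left(d \right)} = -3 - d$
$V{\left(s \right)} = 7 + s$
$V{\left(M{\left(2 \right)} \right)} + W = \left(7 - 5\right) + 13631 = 2 + 13631 = 13633$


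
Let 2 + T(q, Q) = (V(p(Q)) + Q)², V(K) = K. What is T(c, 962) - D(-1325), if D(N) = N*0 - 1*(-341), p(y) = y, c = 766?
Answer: 3701433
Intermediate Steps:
D(N) = 341 (D(N) = 0 + 341 = 341)
T(q, Q) = -2 + 4*Q² (T(q, Q) = -2 + (Q + Q)² = -2 + (2*Q)² = -2 + 4*Q²)
T(c, 962) - D(-1325) = (-2 + 4*962²) - 1*341 = (-2 + 4*925444) - 341 = (-2 + 3701776) - 341 = 3701774 - 341 = 3701433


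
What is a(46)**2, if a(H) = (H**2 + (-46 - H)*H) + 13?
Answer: 4422609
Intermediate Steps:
a(H) = 13 + H**2 + H*(-46 - H) (a(H) = (H**2 + H*(-46 - H)) + 13 = 13 + H**2 + H*(-46 - H))
a(46)**2 = (13 - 46*46)**2 = (13 - 2116)**2 = (-2103)**2 = 4422609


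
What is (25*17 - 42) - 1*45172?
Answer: -44789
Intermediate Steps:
(25*17 - 42) - 1*45172 = (425 - 42) - 45172 = 383 - 45172 = -44789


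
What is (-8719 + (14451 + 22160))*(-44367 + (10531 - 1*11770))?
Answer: -1272042552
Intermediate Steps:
(-8719 + (14451 + 22160))*(-44367 + (10531 - 1*11770)) = (-8719 + 36611)*(-44367 + (10531 - 11770)) = 27892*(-44367 - 1239) = 27892*(-45606) = -1272042552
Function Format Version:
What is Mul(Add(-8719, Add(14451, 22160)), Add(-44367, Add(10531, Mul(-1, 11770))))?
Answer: -1272042552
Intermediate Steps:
Mul(Add(-8719, Add(14451, 22160)), Add(-44367, Add(10531, Mul(-1, 11770)))) = Mul(Add(-8719, 36611), Add(-44367, Add(10531, -11770))) = Mul(27892, Add(-44367, -1239)) = Mul(27892, -45606) = -1272042552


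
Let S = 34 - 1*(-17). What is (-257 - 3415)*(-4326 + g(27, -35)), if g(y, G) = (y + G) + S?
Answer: 15727176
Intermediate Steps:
S = 51 (S = 34 + 17 = 51)
g(y, G) = 51 + G + y (g(y, G) = (y + G) + 51 = (G + y) + 51 = 51 + G + y)
(-257 - 3415)*(-4326 + g(27, -35)) = (-257 - 3415)*(-4326 + (51 - 35 + 27)) = -3672*(-4326 + 43) = -3672*(-4283) = 15727176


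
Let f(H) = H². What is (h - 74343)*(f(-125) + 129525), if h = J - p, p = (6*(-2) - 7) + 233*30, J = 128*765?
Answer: 2410360900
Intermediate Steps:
J = 97920
p = 6971 (p = (-12 - 7) + 6990 = -19 + 6990 = 6971)
h = 90949 (h = 97920 - 1*6971 = 97920 - 6971 = 90949)
(h - 74343)*(f(-125) + 129525) = (90949 - 74343)*((-125)² + 129525) = 16606*(15625 + 129525) = 16606*145150 = 2410360900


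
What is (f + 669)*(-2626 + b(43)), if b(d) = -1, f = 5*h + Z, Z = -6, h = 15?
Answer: -1938726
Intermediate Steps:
f = 69 (f = 5*15 - 6 = 75 - 6 = 69)
(f + 669)*(-2626 + b(43)) = (69 + 669)*(-2626 - 1) = 738*(-2627) = -1938726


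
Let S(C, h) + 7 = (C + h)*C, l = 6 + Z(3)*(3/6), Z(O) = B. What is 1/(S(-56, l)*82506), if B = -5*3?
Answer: 1/265091778 ≈ 3.7723e-9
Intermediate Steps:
B = -15
Z(O) = -15
l = -3/2 (l = 6 - 45/6 = 6 - 15*½ = 6 - 15/2 = -3/2 ≈ -1.5000)
S(C, h) = -7 + C*(C + h) (S(C, h) = -7 + (C + h)*C = -7 + C*(C + h))
1/(S(-56, l)*82506) = 1/(-7 + (-56)² - 56*(-3/2)*82506) = (1/82506)/(-7 + 3136 + 84) = (1/82506)/3213 = (1/3213)*(1/82506) = 1/265091778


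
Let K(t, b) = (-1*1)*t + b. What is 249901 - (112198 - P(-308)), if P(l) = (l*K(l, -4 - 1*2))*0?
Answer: 137703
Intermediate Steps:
K(t, b) = b - t (K(t, b) = -t + b = b - t)
P(l) = 0 (P(l) = (l*((-4 - 1*2) - l))*0 = (l*((-4 - 2) - l))*0 = (l*(-6 - l))*0 = 0)
249901 - (112198 - P(-308)) = 249901 - (112198 - 1*0) = 249901 - (112198 + 0) = 249901 - 1*112198 = 249901 - 112198 = 137703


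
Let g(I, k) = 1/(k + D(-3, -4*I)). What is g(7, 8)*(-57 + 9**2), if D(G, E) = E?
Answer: -6/5 ≈ -1.2000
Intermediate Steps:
g(I, k) = 1/(k - 4*I)
g(7, 8)*(-57 + 9**2) = (-57 + 9**2)/(8 - 4*7) = (-57 + 81)/(8 - 28) = 24/(-20) = -1/20*24 = -6/5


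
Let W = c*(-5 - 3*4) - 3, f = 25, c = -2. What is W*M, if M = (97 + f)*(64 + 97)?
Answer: 608902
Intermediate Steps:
W = 31 (W = -2*(-5 - 3*4) - 3 = -2*(-5 - 12) - 3 = -2*(-17) - 3 = 34 - 3 = 31)
M = 19642 (M = (97 + 25)*(64 + 97) = 122*161 = 19642)
W*M = 31*19642 = 608902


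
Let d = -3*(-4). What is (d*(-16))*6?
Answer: -1152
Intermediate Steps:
d = 12
(d*(-16))*6 = (12*(-16))*6 = -192*6 = -1152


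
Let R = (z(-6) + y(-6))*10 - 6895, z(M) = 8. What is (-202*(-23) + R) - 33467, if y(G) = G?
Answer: -35696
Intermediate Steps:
R = -6875 (R = (8 - 6)*10 - 6895 = 2*10 - 6895 = 20 - 6895 = -6875)
(-202*(-23) + R) - 33467 = (-202*(-23) - 6875) - 33467 = (4646 - 6875) - 33467 = -2229 - 33467 = -35696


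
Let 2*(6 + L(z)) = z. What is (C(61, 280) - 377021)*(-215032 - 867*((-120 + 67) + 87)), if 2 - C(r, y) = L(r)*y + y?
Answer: 93930717090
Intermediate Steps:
L(z) = -6 + z/2
C(r, y) = 2 - y - y*(-6 + r/2) (C(r, y) = 2 - ((-6 + r/2)*y + y) = 2 - (y*(-6 + r/2) + y) = 2 - (y + y*(-6 + r/2)) = 2 + (-y - y*(-6 + r/2)) = 2 - y - y*(-6 + r/2))
(C(61, 280) - 377021)*(-215032 - 867*((-120 + 67) + 87)) = ((2 + 5*280 - ½*61*280) - 377021)*(-215032 - 867*((-120 + 67) + 87)) = ((2 + 1400 - 8540) - 377021)*(-215032 - 867*(-53 + 87)) = (-7138 - 377021)*(-215032 - 867*34) = -384159*(-215032 - 29478) = -384159*(-244510) = 93930717090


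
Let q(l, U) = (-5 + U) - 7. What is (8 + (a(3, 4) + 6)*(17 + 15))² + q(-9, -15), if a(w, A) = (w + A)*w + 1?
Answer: 817189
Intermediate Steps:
a(w, A) = 1 + w*(A + w) (a(w, A) = (A + w)*w + 1 = w*(A + w) + 1 = 1 + w*(A + w))
q(l, U) = -12 + U
(8 + (a(3, 4) + 6)*(17 + 15))² + q(-9, -15) = (8 + ((1 + 3² + 4*3) + 6)*(17 + 15))² + (-12 - 15) = (8 + ((1 + 9 + 12) + 6)*32)² - 27 = (8 + (22 + 6)*32)² - 27 = (8 + 28*32)² - 27 = (8 + 896)² - 27 = 904² - 27 = 817216 - 27 = 817189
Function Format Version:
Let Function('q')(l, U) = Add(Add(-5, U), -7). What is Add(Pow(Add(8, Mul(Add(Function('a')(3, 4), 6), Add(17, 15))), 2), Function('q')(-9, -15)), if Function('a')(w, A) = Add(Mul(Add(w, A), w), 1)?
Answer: 817189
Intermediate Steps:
Function('a')(w, A) = Add(1, Mul(w, Add(A, w))) (Function('a')(w, A) = Add(Mul(Add(A, w), w), 1) = Add(Mul(w, Add(A, w)), 1) = Add(1, Mul(w, Add(A, w))))
Function('q')(l, U) = Add(-12, U)
Add(Pow(Add(8, Mul(Add(Function('a')(3, 4), 6), Add(17, 15))), 2), Function('q')(-9, -15)) = Add(Pow(Add(8, Mul(Add(Add(1, Pow(3, 2), Mul(4, 3)), 6), Add(17, 15))), 2), Add(-12, -15)) = Add(Pow(Add(8, Mul(Add(Add(1, 9, 12), 6), 32)), 2), -27) = Add(Pow(Add(8, Mul(Add(22, 6), 32)), 2), -27) = Add(Pow(Add(8, Mul(28, 32)), 2), -27) = Add(Pow(Add(8, 896), 2), -27) = Add(Pow(904, 2), -27) = Add(817216, -27) = 817189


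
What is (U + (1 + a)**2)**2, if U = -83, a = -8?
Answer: 1156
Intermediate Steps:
(U + (1 + a)**2)**2 = (-83 + (1 - 8)**2)**2 = (-83 + (-7)**2)**2 = (-83 + 49)**2 = (-34)**2 = 1156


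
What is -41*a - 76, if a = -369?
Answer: 15053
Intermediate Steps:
-41*a - 76 = -41*(-369) - 76 = 15129 - 76 = 15053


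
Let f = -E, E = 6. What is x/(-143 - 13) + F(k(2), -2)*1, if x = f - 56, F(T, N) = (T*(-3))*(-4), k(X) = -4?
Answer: -3713/78 ≈ -47.603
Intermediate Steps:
F(T, N) = 12*T (F(T, N) = -3*T*(-4) = 12*T)
f = -6 (f = -1*6 = -6)
x = -62 (x = -6 - 56 = -62)
x/(-143 - 13) + F(k(2), -2)*1 = -62/(-143 - 13) + (12*(-4))*1 = -62/(-156) - 48*1 = -62*(-1/156) - 48 = 31/78 - 48 = -3713/78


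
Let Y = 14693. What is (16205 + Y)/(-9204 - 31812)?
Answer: -15449/20508 ≈ -0.75332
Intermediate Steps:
(16205 + Y)/(-9204 - 31812) = (16205 + 14693)/(-9204 - 31812) = 30898/(-41016) = 30898*(-1/41016) = -15449/20508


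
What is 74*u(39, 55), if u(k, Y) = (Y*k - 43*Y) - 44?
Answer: -19536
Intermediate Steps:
u(k, Y) = -44 - 43*Y + Y*k (u(k, Y) = (-43*Y + Y*k) - 44 = -44 - 43*Y + Y*k)
74*u(39, 55) = 74*(-44 - 43*55 + 55*39) = 74*(-44 - 2365 + 2145) = 74*(-264) = -19536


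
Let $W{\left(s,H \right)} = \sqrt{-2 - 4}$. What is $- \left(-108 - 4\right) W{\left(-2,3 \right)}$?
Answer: $112 i \sqrt{6} \approx 274.34 i$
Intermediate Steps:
$W{\left(s,H \right)} = i \sqrt{6}$ ($W{\left(s,H \right)} = \sqrt{-6} = i \sqrt{6}$)
$- \left(-108 - 4\right) W{\left(-2,3 \right)} = - \left(-108 - 4\right) i \sqrt{6} = - \left(-112\right) i \sqrt{6} = 112 i \sqrt{6}$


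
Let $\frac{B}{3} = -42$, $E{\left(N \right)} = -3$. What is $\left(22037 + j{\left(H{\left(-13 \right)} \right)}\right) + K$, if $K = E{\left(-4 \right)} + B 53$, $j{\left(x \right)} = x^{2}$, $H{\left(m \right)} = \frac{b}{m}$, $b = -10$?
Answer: $\frac{2595264}{169} \approx 15357.0$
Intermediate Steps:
$B = -126$ ($B = 3 \left(-42\right) = -126$)
$H{\left(m \right)} = - \frac{10}{m}$
$K = -6681$ ($K = -3 - 6678 = -6681$)
$\left(22037 + j{\left(H{\left(-13 \right)} \right)}\right) + K = \left(22037 + \left(- \frac{10}{-13}\right)^{2}\right) - 6681 = \left(22037 + \left(\left(-10\right) \left(- \frac{1}{13}\right)\right)^{2}\right) - 6681 = \left(22037 + \left(\frac{10}{13}\right)^{2}\right) - 6681 = \left(22037 + \frac{100}{169}\right) - 6681 = \frac{3724353}{169} - 6681 = \frac{2595264}{169}$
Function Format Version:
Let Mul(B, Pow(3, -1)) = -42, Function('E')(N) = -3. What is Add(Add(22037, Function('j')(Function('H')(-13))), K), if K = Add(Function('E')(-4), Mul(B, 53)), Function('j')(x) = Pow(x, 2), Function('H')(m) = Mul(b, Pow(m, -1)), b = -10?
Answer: Rational(2595264, 169) ≈ 15357.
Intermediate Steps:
B = -126 (B = Mul(3, -42) = -126)
Function('H')(m) = Mul(-10, Pow(m, -1))
K = -6681 (K = Add(-3, Mul(-126, 53)) = Add(-3, -6678) = -6681)
Add(Add(22037, Function('j')(Function('H')(-13))), K) = Add(Add(22037, Pow(Mul(-10, Pow(-13, -1)), 2)), -6681) = Add(Add(22037, Pow(Mul(-10, Rational(-1, 13)), 2)), -6681) = Add(Add(22037, Pow(Rational(10, 13), 2)), -6681) = Add(Add(22037, Rational(100, 169)), -6681) = Add(Rational(3724353, 169), -6681) = Rational(2595264, 169)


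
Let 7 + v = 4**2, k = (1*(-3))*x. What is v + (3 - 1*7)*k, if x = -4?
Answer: -39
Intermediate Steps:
k = 12 (k = (1*(-3))*(-4) = -3*(-4) = 12)
v = 9 (v = -7 + 4**2 = -7 + 16 = 9)
v + (3 - 1*7)*k = 9 + (3 - 1*7)*12 = 9 + (3 - 7)*12 = 9 - 4*12 = 9 - 48 = -39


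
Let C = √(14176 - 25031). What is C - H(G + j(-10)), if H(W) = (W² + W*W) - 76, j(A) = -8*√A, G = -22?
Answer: 388 + I*√10855 - 704*I*√10 ≈ 388.0 - 2122.1*I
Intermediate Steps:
C = I*√10855 (C = √(-10855) = I*√10855 ≈ 104.19*I)
H(W) = -76 + 2*W² (H(W) = (W² + W²) - 76 = 2*W² - 76 = -76 + 2*W²)
C - H(G + j(-10)) = I*√10855 - (-76 + 2*(-22 - 8*I*√10)²) = I*√10855 + (76 - 2*(-22 - 8*I*√10)²) = 76 - 2*(-22 - 8*I*√10)² + I*√10855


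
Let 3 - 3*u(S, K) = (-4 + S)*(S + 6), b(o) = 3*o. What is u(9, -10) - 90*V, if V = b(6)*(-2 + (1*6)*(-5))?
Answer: 51816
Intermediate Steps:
V = -576 (V = (3*6)*(-2 + (1*6)*(-5)) = 18*(-2 + 6*(-5)) = 18*(-2 - 30) = 18*(-32) = -576)
u(S, K) = 1 - (-4 + S)*(6 + S)/3 (u(S, K) = 1 - (-4 + S)*(S + 6)/3 = 1 - (-4 + S)*(6 + S)/3)
u(9, -10) - 90*V = (9 - ⅔*9 - ⅓*9²) - 90*(-576) = (9 - 6 - ⅓*81) + 51840 = (9 - 6 - 27) + 51840 = -24 + 51840 = 51816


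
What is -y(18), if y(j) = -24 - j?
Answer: 42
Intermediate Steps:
-y(18) = -(-24 - 1*18) = -(-24 - 18) = -1*(-42) = 42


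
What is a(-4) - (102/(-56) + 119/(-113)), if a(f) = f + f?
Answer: -16217/3164 ≈ -5.1255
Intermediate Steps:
a(f) = 2*f
a(-4) - (102/(-56) + 119/(-113)) = 2*(-4) - (102/(-56) + 119/(-113)) = -8 - (102*(-1/56) + 119*(-1/113)) = -8 - (-51/28 - 119/113) = -8 - 1*(-9095/3164) = -8 + 9095/3164 = -16217/3164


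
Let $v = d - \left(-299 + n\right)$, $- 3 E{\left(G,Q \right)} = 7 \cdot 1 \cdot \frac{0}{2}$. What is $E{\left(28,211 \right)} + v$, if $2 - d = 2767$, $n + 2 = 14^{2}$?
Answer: $-2660$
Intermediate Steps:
$n = 194$ ($n = -2 + 14^{2} = -2 + 196 = 194$)
$d = -2765$ ($d = 2 - 2767 = -2765$)
$E{\left(G,Q \right)} = 0$ ($E{\left(G,Q \right)} = - \frac{7 \cdot 1 \cdot \frac{0}{2}}{3} = - \frac{7 \cdot 0 \cdot \frac{1}{2}}{3} = - \frac{7 \cdot 0}{3} = \left(- \frac{1}{3}\right) 0 = 0$)
$v = -2660$ ($v = -2765 - \left(-299 + 194\right) = -2765 - -105 = -2765 + 105 = -2660$)
$E{\left(28,211 \right)} + v = 0 - 2660 = -2660$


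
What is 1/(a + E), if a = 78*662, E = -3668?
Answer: 1/47968 ≈ 2.0847e-5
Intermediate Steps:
a = 51636
1/(a + E) = 1/(51636 - 3668) = 1/47968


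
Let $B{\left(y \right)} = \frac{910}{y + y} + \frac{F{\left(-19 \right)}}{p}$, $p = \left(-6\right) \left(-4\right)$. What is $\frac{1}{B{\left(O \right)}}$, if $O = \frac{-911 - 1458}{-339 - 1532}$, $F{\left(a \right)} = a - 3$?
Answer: $\frac{28428}{10189601} \approx 0.0027899$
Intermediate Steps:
$F{\left(a \right)} = -3 + a$ ($F{\left(a \right)} = a - 3 = -3 + a$)
$p = 24$
$O = \frac{2369}{1871}$ ($O = - \frac{2369}{-1871} = \left(-2369\right) \left(- \frac{1}{1871}\right) = \frac{2369}{1871} \approx 1.2662$)
$B{\left(y \right)} = - \frac{11}{12} + \frac{455}{y}$ ($B{\left(y \right)} = \frac{910}{y + y} + \frac{-3 - 19}{24} = \frac{910}{2 y} - \frac{11}{12} = 910 \frac{1}{2 y} - \frac{11}{12} = \frac{455}{y} - \frac{11}{12} = - \frac{11}{12} + \frac{455}{y}$)
$\frac{1}{B{\left(O \right)}} = \frac{1}{- \frac{11}{12} + \frac{455}{\frac{2369}{1871}}} = \frac{1}{- \frac{11}{12} + 455 \cdot \frac{1871}{2369}} = \frac{1}{- \frac{11}{12} + \frac{851305}{2369}} = \frac{1}{\frac{10189601}{28428}} = \frac{28428}{10189601}$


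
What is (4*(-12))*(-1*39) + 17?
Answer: 1889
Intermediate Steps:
(4*(-12))*(-1*39) + 17 = -48*(-39) + 17 = 1872 + 17 = 1889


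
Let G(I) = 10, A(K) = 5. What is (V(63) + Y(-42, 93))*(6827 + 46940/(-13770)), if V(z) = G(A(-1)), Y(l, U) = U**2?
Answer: 81360700015/1377 ≈ 5.9085e+7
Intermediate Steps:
V(z) = 10
(V(63) + Y(-42, 93))*(6827 + 46940/(-13770)) = (10 + 93**2)*(6827 + 46940/(-13770)) = (10 + 8649)*(6827 + 46940*(-1/13770)) = 8659*(6827 - 4694/1377) = 8659*(9396085/1377) = 81360700015/1377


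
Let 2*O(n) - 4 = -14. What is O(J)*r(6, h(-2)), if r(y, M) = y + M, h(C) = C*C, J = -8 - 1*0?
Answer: -50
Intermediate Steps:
J = -8 (J = -8 + 0 = -8)
h(C) = C²
O(n) = -5 (O(n) = 2 + (½)*(-14) = 2 - 7 = -5)
r(y, M) = M + y
O(J)*r(6, h(-2)) = -5*((-2)² + 6) = -5*(4 + 6) = -5*10 = -50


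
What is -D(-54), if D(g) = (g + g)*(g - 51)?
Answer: -11340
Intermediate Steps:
D(g) = 2*g*(-51 + g) (D(g) = (2*g)*(-51 + g) = 2*g*(-51 + g))
-D(-54) = -2*(-54)*(-51 - 54) = -2*(-54)*(-105) = -1*11340 = -11340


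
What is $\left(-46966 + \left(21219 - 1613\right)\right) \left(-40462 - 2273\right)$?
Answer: $1169229600$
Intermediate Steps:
$\left(-46966 + \left(21219 - 1613\right)\right) \left(-40462 - 2273\right) = \left(-46966 + 19606\right) \left(-42735\right) = \left(-27360\right) \left(-42735\right) = 1169229600$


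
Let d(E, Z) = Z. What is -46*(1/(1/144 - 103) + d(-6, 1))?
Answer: -675602/14831 ≈ -45.553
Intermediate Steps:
-46*(1/(1/144 - 103) + d(-6, 1)) = -46*(1/(1/144 - 103) + 1) = -46*(1/(-14831/144) + 1) = -46*(-144/14831 + 1) = -46*14687/14831 = -675602/14831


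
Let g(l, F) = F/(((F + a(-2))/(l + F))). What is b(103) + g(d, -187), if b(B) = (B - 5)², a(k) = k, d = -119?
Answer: 195326/21 ≈ 9301.2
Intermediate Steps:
b(B) = (-5 + B)²
g(l, F) = F*(F + l)/(-2 + F) (g(l, F) = F/(((F - 2)/(l + F))) = F/(((-2 + F)/(F + l))) = F*((F + l)/(-2 + F)) = F*(F + l)/(-2 + F))
b(103) + g(d, -187) = (-5 + 103)² - 187*(-187 - 119)/(-2 - 187) = 98² - 187*(-306)/(-189) = 9604 - 187*(-1/189)*(-306) = 9604 - 6358/21 = 195326/21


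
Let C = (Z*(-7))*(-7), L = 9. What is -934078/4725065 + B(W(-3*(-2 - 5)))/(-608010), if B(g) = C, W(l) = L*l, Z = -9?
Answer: -37723000741/191525784710 ≈ -0.19696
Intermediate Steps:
C = -441 (C = -9*(-7)*(-7) = 63*(-7) = -441)
W(l) = 9*l
B(g) = -441
-934078/4725065 + B(W(-3*(-2 - 5)))/(-608010) = -934078/4725065 - 441/(-608010) = -934078*1/4725065 - 441*(-1/608010) = -934078/4725065 + 147/202670 = -37723000741/191525784710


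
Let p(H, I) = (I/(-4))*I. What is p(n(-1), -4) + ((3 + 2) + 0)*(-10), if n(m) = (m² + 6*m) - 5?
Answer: -54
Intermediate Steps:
n(m) = -5 + m² + 6*m
p(H, I) = -I²/4 (p(H, I) = (I*(-¼))*I = (-I/4)*I = -I²/4)
p(n(-1), -4) + ((3 + 2) + 0)*(-10) = -¼*(-4)² + ((3 + 2) + 0)*(-10) = -¼*16 + (5 + 0)*(-10) = -4 + 5*(-10) = -4 - 50 = -54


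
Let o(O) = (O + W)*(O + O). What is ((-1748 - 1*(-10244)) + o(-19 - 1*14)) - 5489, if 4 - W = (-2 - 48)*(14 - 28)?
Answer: 51121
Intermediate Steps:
W = -696 (W = 4 - (-2 - 48)*(14 - 28) = 4 - (-50)*(-14) = 4 - 1*700 = 4 - 700 = -696)
o(O) = 2*O*(-696 + O) (o(O) = (O - 696)*(O + O) = (-696 + O)*(2*O) = 2*O*(-696 + O))
((-1748 - 1*(-10244)) + o(-19 - 1*14)) - 5489 = ((-1748 - 1*(-10244)) + 2*(-19 - 1*14)*(-696 + (-19 - 1*14))) - 5489 = ((-1748 + 10244) + 2*(-19 - 14)*(-696 + (-19 - 14))) - 5489 = (8496 + 2*(-33)*(-696 - 33)) - 5489 = (8496 + 2*(-33)*(-729)) - 5489 = (8496 + 48114) - 5489 = 56610 - 5489 = 51121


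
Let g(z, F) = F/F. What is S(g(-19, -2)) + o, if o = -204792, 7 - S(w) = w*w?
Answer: -204786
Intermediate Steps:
g(z, F) = 1
S(w) = 7 - w² (S(w) = 7 - w*w = 7 - w²)
S(g(-19, -2)) + o = (7 - 1*1²) - 204792 = (7 - 1*1) - 204792 = (7 - 1) - 204792 = 6 - 204792 = -204786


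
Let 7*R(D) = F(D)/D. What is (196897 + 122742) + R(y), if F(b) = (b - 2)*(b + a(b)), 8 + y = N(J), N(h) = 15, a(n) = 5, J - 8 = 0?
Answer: 15662371/49 ≈ 3.1964e+5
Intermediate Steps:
J = 8 (J = 8 + 0 = 8)
y = 7 (y = -8 + 15 = 7)
F(b) = (-2 + b)*(5 + b) (F(b) = (b - 2)*(b + 5) = (-2 + b)*(5 + b))
R(D) = (-10 + D² + 3*D)/(7*D) (R(D) = ((-10 + D² + 3*D)/D)/7 = (-10 + D² + 3*D)/(7*D))
(196897 + 122742) + R(y) = (196897 + 122742) + (⅐)*(-10 + 7² + 3*7)/7 = 319639 + (⅐)*(⅐)*(-10 + 49 + 21) = 319639 + (⅐)*(⅐)*60 = 319639 + 60/49 = 15662371/49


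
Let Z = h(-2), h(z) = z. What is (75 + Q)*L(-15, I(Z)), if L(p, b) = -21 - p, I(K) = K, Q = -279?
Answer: 1224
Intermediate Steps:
Z = -2
(75 + Q)*L(-15, I(Z)) = (75 - 279)*(-21 - 1*(-15)) = -204*(-21 + 15) = -204*(-6) = 1224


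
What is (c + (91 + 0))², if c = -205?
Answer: 12996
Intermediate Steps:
(c + (91 + 0))² = (-205 + (91 + 0))² = (-205 + 91)² = (-114)² = 12996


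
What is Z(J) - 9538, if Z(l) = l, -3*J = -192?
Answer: -9474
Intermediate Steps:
J = 64 (J = -⅓*(-192) = 64)
Z(J) - 9538 = 64 - 9538 = -9474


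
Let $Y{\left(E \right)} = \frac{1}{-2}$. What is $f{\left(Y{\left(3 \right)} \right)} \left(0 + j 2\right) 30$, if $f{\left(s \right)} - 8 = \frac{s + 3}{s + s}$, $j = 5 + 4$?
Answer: $2970$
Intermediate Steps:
$j = 9$
$Y{\left(E \right)} = - \frac{1}{2}$
$f{\left(s \right)} = 8 + \frac{3 + s}{2 s}$ ($f{\left(s \right)} = 8 + \frac{s + 3}{s + s} = 8 + \frac{3 + s}{2 s}$)
$f{\left(Y{\left(3 \right)} \right)} \left(0 + j 2\right) 30 = \frac{3 + 17 \left(- \frac{1}{2}\right)}{2 \left(- \frac{1}{2}\right)} \left(0 + 9 \cdot 2\right) 30 = \frac{1}{2} \left(-2\right) \left(3 - \frac{17}{2}\right) \left(0 + 18\right) 30 = \frac{1}{2} \left(-2\right) \left(- \frac{11}{2}\right) 18 \cdot 30 = \frac{11}{2} \cdot 18 \cdot 30 = 99 \cdot 30 = 2970$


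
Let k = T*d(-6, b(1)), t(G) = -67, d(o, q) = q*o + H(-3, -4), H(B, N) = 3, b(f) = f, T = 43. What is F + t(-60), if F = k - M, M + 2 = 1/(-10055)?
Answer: -1950669/10055 ≈ -194.00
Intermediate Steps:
M = -20111/10055 (M = -2 + 1/(-10055) = -2 - 1/10055 = -20111/10055 ≈ -2.0001)
d(o, q) = 3 + o*q (d(o, q) = q*o + 3 = o*q + 3 = 3 + o*q)
k = -129 (k = 43*(3 - 6*1) = 43*(3 - 6) = 43*(-3) = -129)
F = -1276984/10055 (F = -129 - 1*(-20111/10055) = -129 + 20111/10055 = -1276984/10055 ≈ -127.00)
F + t(-60) = -1276984/10055 - 67 = -1950669/10055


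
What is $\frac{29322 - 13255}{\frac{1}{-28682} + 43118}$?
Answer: $\frac{460833694}{1236710475} \approx 0.37263$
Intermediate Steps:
$\frac{29322 - 13255}{\frac{1}{-28682} + 43118} = \frac{16067}{- \frac{1}{28682} + 43118} = \frac{16067}{\frac{1236710475}{28682}} = 16067 \cdot \frac{28682}{1236710475} = \frac{460833694}{1236710475}$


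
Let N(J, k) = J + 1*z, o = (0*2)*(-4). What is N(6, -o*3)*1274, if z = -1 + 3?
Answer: 10192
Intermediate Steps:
z = 2
o = 0 (o = 0*(-4) = 0)
N(J, k) = 2 + J (N(J, k) = J + 1*2 = J + 2 = 2 + J)
N(6, -o*3)*1274 = (2 + 6)*1274 = 8*1274 = 10192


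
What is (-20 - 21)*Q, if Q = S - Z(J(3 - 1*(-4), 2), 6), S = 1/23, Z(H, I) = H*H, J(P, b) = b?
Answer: 3731/23 ≈ 162.22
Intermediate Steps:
Z(H, I) = H**2
S = 1/23 ≈ 0.043478
Q = -91/23 (Q = 1/23 - 1*2**2 = 1/23 - 1*4 = 1/23 - 4 = -91/23 ≈ -3.9565)
(-20 - 21)*Q = (-20 - 21)*(-91/23) = -41*(-91/23) = 3731/23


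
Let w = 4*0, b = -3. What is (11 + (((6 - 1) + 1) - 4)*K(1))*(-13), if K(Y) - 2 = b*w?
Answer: -195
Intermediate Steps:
w = 0
K(Y) = 2 (K(Y) = 2 - 3*0 = 2 + 0 = 2)
(11 + (((6 - 1) + 1) - 4)*K(1))*(-13) = (11 + (((6 - 1) + 1) - 4)*2)*(-13) = (11 + ((5 + 1) - 4)*2)*(-13) = (11 + (6 - 4)*2)*(-13) = (11 + 2*2)*(-13) = (11 + 4)*(-13) = 15*(-13) = -195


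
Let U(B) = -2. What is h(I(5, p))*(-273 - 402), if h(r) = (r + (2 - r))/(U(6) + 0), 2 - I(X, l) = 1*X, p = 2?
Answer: 675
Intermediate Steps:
I(X, l) = 2 - X
h(r) = -1 (h(r) = (r + (2 - r))/(-2 + 0) = 2/(-2) = 2*(-1/2) = -1)
h(I(5, p))*(-273 - 402) = -(-273 - 402) = -1*(-675) = 675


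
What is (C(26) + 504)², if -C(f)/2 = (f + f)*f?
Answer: 4840000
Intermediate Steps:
C(f) = -4*f² (C(f) = -2*(f + f)*f = -2*2*f*f = -4*f²)
(C(26) + 504)² = (-4*26² + 504)² = (-4*676 + 504)² = (-2704 + 504)² = (-2200)² = 4840000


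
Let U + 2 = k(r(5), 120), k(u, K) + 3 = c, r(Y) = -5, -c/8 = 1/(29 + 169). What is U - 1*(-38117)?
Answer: 3773084/99 ≈ 38112.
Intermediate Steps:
c = -4/99 (c = -8/(29 + 169) = -8/198 = -8*1/198 = -4/99 ≈ -0.040404)
k(u, K) = -301/99 (k(u, K) = -3 - 4/99 = -301/99)
U = -499/99 (U = -2 - 301/99 = -499/99 ≈ -5.0404)
U - 1*(-38117) = -499/99 - 1*(-38117) = -499/99 + 38117 = 3773084/99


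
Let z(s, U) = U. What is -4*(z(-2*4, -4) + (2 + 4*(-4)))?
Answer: 72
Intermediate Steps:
-4*(z(-2*4, -4) + (2 + 4*(-4))) = -4*(-4 + (2 + 4*(-4))) = -4*(-4 + (2 - 16)) = -4*(-4 - 14) = -4*(-18) = 72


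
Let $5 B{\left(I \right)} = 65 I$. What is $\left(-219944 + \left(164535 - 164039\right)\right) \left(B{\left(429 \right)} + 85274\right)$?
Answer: $-19937070248$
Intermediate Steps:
$B{\left(I \right)} = 13 I$ ($B{\left(I \right)} = \frac{65 I}{5} = 13 I$)
$\left(-219944 + \left(164535 - 164039\right)\right) \left(B{\left(429 \right)} + 85274\right) = \left(-219944 + \left(164535 - 164039\right)\right) \left(13 \cdot 429 + 85274\right) = \left(-219944 + \left(164535 - 164039\right)\right) \left(5577 + 85274\right) = \left(-219944 + 496\right) 90851 = \left(-219448\right) 90851 = -19937070248$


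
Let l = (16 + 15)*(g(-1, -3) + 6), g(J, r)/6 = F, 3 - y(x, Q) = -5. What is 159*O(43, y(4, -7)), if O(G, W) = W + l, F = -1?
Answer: 1272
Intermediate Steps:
y(x, Q) = 8 (y(x, Q) = 3 - 1*(-5) = 3 + 5 = 8)
g(J, r) = -6 (g(J, r) = 6*(-1) = -6)
l = 0 (l = (16 + 15)*(-6 + 6) = 31*0 = 0)
O(G, W) = W (O(G, W) = W + 0 = W)
159*O(43, y(4, -7)) = 159*8 = 1272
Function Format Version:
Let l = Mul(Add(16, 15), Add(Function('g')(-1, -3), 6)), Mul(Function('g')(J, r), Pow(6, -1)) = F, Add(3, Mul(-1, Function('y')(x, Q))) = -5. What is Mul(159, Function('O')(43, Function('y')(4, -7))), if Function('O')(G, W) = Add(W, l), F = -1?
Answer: 1272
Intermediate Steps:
Function('y')(x, Q) = 8 (Function('y')(x, Q) = Add(3, Mul(-1, -5)) = Add(3, 5) = 8)
Function('g')(J, r) = -6 (Function('g')(J, r) = Mul(6, -1) = -6)
l = 0 (l = Mul(Add(16, 15), Add(-6, 6)) = Mul(31, 0) = 0)
Function('O')(G, W) = W (Function('O')(G, W) = Add(W, 0) = W)
Mul(159, Function('O')(43, Function('y')(4, -7))) = Mul(159, 8) = 1272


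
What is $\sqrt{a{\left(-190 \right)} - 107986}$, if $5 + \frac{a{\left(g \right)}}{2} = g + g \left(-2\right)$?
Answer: $4 i \sqrt{6726} \approx 328.05 i$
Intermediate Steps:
$a{\left(g \right)} = -10 - 2 g$ ($a{\left(g \right)} = -10 + 2 \left(g + g \left(-2\right)\right) = -10 + 2 \left(g - 2 g\right) = -10 + 2 \left(- g\right) = -10 - 2 g$)
$\sqrt{a{\left(-190 \right)} - 107986} = \sqrt{\left(-10 - -380\right) - 107986} = \sqrt{\left(-10 + 380\right) - 107986} = \sqrt{370 - 107986} = \sqrt{-107616} = 4 i \sqrt{6726}$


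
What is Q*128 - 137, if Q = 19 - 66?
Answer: -6153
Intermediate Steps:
Q = -47
Q*128 - 137 = -47*128 - 137 = -6016 - 137 = -6153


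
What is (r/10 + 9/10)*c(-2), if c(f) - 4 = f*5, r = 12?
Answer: -63/5 ≈ -12.600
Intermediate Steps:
c(f) = 4 + 5*f (c(f) = 4 + f*5 = 4 + 5*f)
(r/10 + 9/10)*c(-2) = (12/10 + 9/10)*(4 + 5*(-2)) = (12*(⅒) + 9*(⅒))*(4 - 10) = (6/5 + 9/10)*(-6) = (21/10)*(-6) = -63/5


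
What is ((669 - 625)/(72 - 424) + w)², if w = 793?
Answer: 40233649/64 ≈ 6.2865e+5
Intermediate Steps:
((669 - 625)/(72 - 424) + w)² = ((669 - 625)/(72 - 424) + 793)² = (44/(-352) + 793)² = (44*(-1/352) + 793)² = (-⅛ + 793)² = (6343/8)² = 40233649/64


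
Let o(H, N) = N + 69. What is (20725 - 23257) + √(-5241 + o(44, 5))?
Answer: -2532 + I*√5167 ≈ -2532.0 + 71.882*I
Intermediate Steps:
o(H, N) = 69 + N
(20725 - 23257) + √(-5241 + o(44, 5)) = (20725 - 23257) + √(-5241 + (69 + 5)) = -2532 + √(-5241 + 74) = -2532 + √(-5167) = -2532 + I*√5167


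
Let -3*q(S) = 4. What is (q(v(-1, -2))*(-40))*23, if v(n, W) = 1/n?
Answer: 3680/3 ≈ 1226.7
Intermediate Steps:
q(S) = -4/3 (q(S) = -⅓*4 = -4/3)
(q(v(-1, -2))*(-40))*23 = -4/3*(-40)*23 = (160/3)*23 = 3680/3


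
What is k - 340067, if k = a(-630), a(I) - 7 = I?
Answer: -340690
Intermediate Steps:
a(I) = 7 + I
k = -623 (k = 7 - 630 = -623)
k - 340067 = -623 - 340067 = -340690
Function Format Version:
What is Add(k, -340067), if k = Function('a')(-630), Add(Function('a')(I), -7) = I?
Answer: -340690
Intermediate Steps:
Function('a')(I) = Add(7, I)
k = -623 (k = Add(7, -630) = -623)
Add(k, -340067) = Add(-623, -340067) = -340690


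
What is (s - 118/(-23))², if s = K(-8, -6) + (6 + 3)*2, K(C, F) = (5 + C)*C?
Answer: 1175056/529 ≈ 2221.3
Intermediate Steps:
K(C, F) = C*(5 + C)
s = 42 (s = -8*(5 - 8) + (6 + 3)*2 = -8*(-3) + 9*2 = 24 + 18 = 42)
(s - 118/(-23))² = (42 - 118/(-23))² = (42 - 118*(-1/23))² = (42 + 118/23)² = (1084/23)² = 1175056/529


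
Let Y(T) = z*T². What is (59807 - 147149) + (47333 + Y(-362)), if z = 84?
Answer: 10967687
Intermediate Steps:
Y(T) = 84*T²
(59807 - 147149) + (47333 + Y(-362)) = (59807 - 147149) + (47333 + 84*(-362)²) = -87342 + (47333 + 84*131044) = -87342 + (47333 + 11007696) = -87342 + 11055029 = 10967687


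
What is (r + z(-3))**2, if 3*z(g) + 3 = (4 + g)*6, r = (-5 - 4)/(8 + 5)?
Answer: 16/169 ≈ 0.094675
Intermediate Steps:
r = -9/13 ≈ -0.69231
z(g) = 7 + 2*g (z(g) = -1 + ((4 + g)*6)/3 = -1 + (24 + 6*g)/3 = -1 + (8 + 2*g) = 7 + 2*g)
(r + z(-3))**2 = (-9/13 + (7 + 2*(-3)))**2 = (-9/13 + (7 - 6))**2 = (-9/13 + 1)**2 = (4/13)**2 = 16/169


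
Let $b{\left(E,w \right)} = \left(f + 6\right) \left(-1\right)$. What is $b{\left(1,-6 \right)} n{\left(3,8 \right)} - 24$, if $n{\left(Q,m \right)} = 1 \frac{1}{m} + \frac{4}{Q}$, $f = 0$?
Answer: $- \frac{131}{4} \approx -32.75$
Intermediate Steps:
$b{\left(E,w \right)} = -6$ ($b{\left(E,w \right)} = \left(0 + 6\right) \left(-1\right) = 6 \left(-1\right) = -6$)
$n{\left(Q,m \right)} = \frac{1}{m} + \frac{4}{Q}$
$b{\left(1,-6 \right)} n{\left(3,8 \right)} - 24 = - 6 \left(\frac{1}{8} + \frac{4}{3}\right) - 24 = \left(-6\right) \frac{35}{24} - 24 = - \frac{35}{4} - 24 = - \frac{131}{4}$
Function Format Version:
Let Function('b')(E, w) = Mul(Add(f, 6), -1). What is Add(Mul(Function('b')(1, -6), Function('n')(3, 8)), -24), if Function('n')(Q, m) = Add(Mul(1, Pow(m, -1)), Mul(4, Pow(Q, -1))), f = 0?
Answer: Rational(-131, 4) ≈ -32.750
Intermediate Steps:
Function('b')(E, w) = -6 (Function('b')(E, w) = Mul(Add(0, 6), -1) = Mul(6, -1) = -6)
Function('n')(Q, m) = Add(Pow(m, -1), Mul(4, Pow(Q, -1)))
Add(Mul(Function('b')(1, -6), Function('n')(3, 8)), -24) = Add(Mul(-6, Add(Pow(8, -1), Mul(4, Pow(3, -1)))), -24) = Add(Mul(-6, Add(Rational(1, 8), Mul(4, Rational(1, 3)))), -24) = Add(Mul(-6, Add(Rational(1, 8), Rational(4, 3))), -24) = Add(Mul(-6, Rational(35, 24)), -24) = Add(Rational(-35, 4), -24) = Rational(-131, 4)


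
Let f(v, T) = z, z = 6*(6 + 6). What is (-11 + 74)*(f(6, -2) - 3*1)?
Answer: 4347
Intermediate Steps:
z = 72 (z = 6*12 = 72)
f(v, T) = 72
(-11 + 74)*(f(6, -2) - 3*1) = (-11 + 74)*(72 - 3*1) = 63*(72 - 3) = 63*69 = 4347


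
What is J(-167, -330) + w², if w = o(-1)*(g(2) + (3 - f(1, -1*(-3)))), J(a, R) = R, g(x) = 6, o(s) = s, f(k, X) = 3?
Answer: -294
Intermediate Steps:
w = -6 (w = -(6 + (3 - 1*3)) = -(6 + (3 - 3)) = -(6 + 0) = -1*6 = -6)
J(-167, -330) + w² = -330 + (-6)² = -330 + 36 = -294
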